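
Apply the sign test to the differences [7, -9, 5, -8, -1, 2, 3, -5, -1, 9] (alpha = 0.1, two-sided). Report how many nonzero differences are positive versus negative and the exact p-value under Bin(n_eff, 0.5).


Step 1: Discard zero differences. Original n = 10; n_eff = number of nonzero differences = 10.
Nonzero differences (with sign): +7, -9, +5, -8, -1, +2, +3, -5, -1, +9
Step 2: Count signs: positive = 5, negative = 5.
Step 3: Under H0: P(positive) = 0.5, so the number of positives S ~ Bin(10, 0.5).
Step 4: Two-sided exact p-value = sum of Bin(10,0.5) probabilities at or below the observed probability = 1.000000.
Step 5: alpha = 0.1. fail to reject H0.

n_eff = 10, pos = 5, neg = 5, p = 1.000000, fail to reject H0.


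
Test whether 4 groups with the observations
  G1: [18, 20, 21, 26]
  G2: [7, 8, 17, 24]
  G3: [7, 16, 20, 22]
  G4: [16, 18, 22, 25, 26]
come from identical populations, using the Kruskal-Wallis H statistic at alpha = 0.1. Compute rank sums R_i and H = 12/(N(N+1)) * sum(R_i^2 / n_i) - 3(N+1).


Step 1: Combine all N = 17 observations and assign midranks.
sorted (value, group, rank): (7,G2,1.5), (7,G3,1.5), (8,G2,3), (16,G3,4.5), (16,G4,4.5), (17,G2,6), (18,G1,7.5), (18,G4,7.5), (20,G1,9.5), (20,G3,9.5), (21,G1,11), (22,G3,12.5), (22,G4,12.5), (24,G2,14), (25,G4,15), (26,G1,16.5), (26,G4,16.5)
Step 2: Sum ranks within each group.
R_1 = 44.5 (n_1 = 4)
R_2 = 24.5 (n_2 = 4)
R_3 = 28 (n_3 = 4)
R_4 = 56 (n_4 = 5)
Step 3: H = 12/(N(N+1)) * sum(R_i^2/n_i) - 3(N+1)
     = 12/(17*18) * (44.5^2/4 + 24.5^2/4 + 28^2/4 + 56^2/5) - 3*18
     = 0.039216 * 1468.33 - 54
     = 3.581373.
Step 4: Ties present; correction factor C = 1 - 36/(17^3 - 17) = 0.992647. Corrected H = 3.581373 / 0.992647 = 3.607901.
Step 5: Under H0, H ~ chi^2(3); p-value = 0.307035.
Step 6: alpha = 0.1. fail to reject H0.

H = 3.6079, df = 3, p = 0.307035, fail to reject H0.


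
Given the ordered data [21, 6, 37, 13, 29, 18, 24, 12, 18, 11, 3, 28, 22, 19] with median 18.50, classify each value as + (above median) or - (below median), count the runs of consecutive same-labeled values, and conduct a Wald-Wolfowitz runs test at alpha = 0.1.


Step 1: Compute median = 18.50; label A = above, B = below.
Labels in order: ABABABABBBBAAA  (n_A = 7, n_B = 7)
Step 2: Count runs R = 9.
Step 3: Under H0 (random ordering), E[R] = 2*n_A*n_B/(n_A+n_B) + 1 = 2*7*7/14 + 1 = 8.0000.
        Var[R] = 2*n_A*n_B*(2*n_A*n_B - n_A - n_B) / ((n_A+n_B)^2 * (n_A+n_B-1)) = 8232/2548 = 3.2308.
        SD[R] = 1.7974.
Step 4: Continuity-corrected z = (R - 0.5 - E[R]) / SD[R] = (9 - 0.5 - 8.0000) / 1.7974 = 0.2782.
Step 5: Two-sided p-value via normal approximation = 2*(1 - Phi(|z|)) = 0.780879.
Step 6: alpha = 0.1. fail to reject H0.

R = 9, z = 0.2782, p = 0.780879, fail to reject H0.


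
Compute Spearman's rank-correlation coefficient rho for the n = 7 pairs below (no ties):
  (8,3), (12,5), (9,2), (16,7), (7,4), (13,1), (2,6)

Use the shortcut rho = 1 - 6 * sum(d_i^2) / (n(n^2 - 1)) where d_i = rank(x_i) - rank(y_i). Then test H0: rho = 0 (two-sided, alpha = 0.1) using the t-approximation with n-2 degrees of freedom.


Step 1: Rank x and y separately (midranks; no ties here).
rank(x): 8->3, 12->5, 9->4, 16->7, 7->2, 13->6, 2->1
rank(y): 3->3, 5->5, 2->2, 7->7, 4->4, 1->1, 6->6
Step 2: d_i = R_x(i) - R_y(i); compute d_i^2.
  (3-3)^2=0, (5-5)^2=0, (4-2)^2=4, (7-7)^2=0, (2-4)^2=4, (6-1)^2=25, (1-6)^2=25
sum(d^2) = 58.
Step 3: rho = 1 - 6*58 / (7*(7^2 - 1)) = 1 - 348/336 = -0.035714.
Step 4: Under H0, t = rho * sqrt((n-2)/(1-rho^2)) = -0.0799 ~ t(5).
Step 5: Two-sided p-value from the t-distribution with 5 df = 0.939408.
Step 6: alpha = 0.1. fail to reject H0.

rho = -0.0357, p = 0.939408, fail to reject H0 at alpha = 0.1.


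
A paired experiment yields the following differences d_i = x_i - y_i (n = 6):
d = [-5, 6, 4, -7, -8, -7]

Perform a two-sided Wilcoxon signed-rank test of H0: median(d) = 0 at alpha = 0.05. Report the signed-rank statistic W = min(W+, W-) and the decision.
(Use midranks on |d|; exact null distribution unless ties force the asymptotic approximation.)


Step 1: Drop any zero differences (none here) and take |d_i|.
|d| = [5, 6, 4, 7, 8, 7]
Step 2: Midrank |d_i| (ties get averaged ranks).
ranks: |5|->2, |6|->3, |4|->1, |7|->4.5, |8|->6, |7|->4.5
Step 3: Attach original signs; sum ranks with positive sign and with negative sign.
W+ = 3 + 1 = 4
W- = 2 + 4.5 + 6 + 4.5 = 17
(Check: W+ + W- = 21 should equal n(n+1)/2 = 21.)
Step 4: Test statistic W = min(W+, W-) = 4.
Step 5: Ties in |d|, so use the tie-corrected normal approximation.
        E[W] = n(n+1)/4 = 6*7/4 = 10.5.
        Tie groups: |d|=7 (t=2); sum(t^3 - t) = 6.
        Var[W] = n(n+1)(2n+1)/24 - sum(t^3-t)/48 = 546/24 - 6/48 = 22.625.
        z = (W - E[W]) / sqrt(Var[W]) = (4 - 10.5) / 4.7566 = -1.3665.
        Two-sided p = 2*Phi(z) = 0.171773.
Step 6: alpha = 0.05. fail to reject H0.

W+ = 4, W- = 17, W = min = 4, p = 0.171773, fail to reject H0.


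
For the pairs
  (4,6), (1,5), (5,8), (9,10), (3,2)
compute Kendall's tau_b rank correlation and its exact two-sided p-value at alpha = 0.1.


Step 1: Enumerate the 10 unordered pairs (i,j) with i<j and classify each by sign(x_j-x_i) * sign(y_j-y_i).
  (1,2):dx=-3,dy=-1->C; (1,3):dx=+1,dy=+2->C; (1,4):dx=+5,dy=+4->C; (1,5):dx=-1,dy=-4->C
  (2,3):dx=+4,dy=+3->C; (2,4):dx=+8,dy=+5->C; (2,5):dx=+2,dy=-3->D; (3,4):dx=+4,dy=+2->C
  (3,5):dx=-2,dy=-6->C; (4,5):dx=-6,dy=-8->C
Step 2: C = 9, D = 1, total pairs = 10.
Step 3: tau = (C - D)/(n(n-1)/2) = (9 - 1)/10 = 0.800000.
Step 4: Exact two-sided p-value (enumerate n! = 120 permutations of y under H0): p = 0.083333.
Step 5: alpha = 0.1. reject H0.

tau_b = 0.8000 (C=9, D=1), p = 0.083333, reject H0.


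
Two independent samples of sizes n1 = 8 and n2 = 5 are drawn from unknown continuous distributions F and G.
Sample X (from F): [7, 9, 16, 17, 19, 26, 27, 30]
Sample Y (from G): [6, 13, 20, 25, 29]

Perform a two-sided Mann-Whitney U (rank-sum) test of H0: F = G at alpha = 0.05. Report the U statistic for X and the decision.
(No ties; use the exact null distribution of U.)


Step 1: Combine and sort all 13 observations; assign midranks.
sorted (value, group): (6,Y), (7,X), (9,X), (13,Y), (16,X), (17,X), (19,X), (20,Y), (25,Y), (26,X), (27,X), (29,Y), (30,X)
ranks: 6->1, 7->2, 9->3, 13->4, 16->5, 17->6, 19->7, 20->8, 25->9, 26->10, 27->11, 29->12, 30->13
Step 2: Rank sum for X: R1 = 2 + 3 + 5 + 6 + 7 + 10 + 11 + 13 = 57.
Step 3: U_X = R1 - n1(n1+1)/2 = 57 - 8*9/2 = 57 - 36 = 21.
       U_Y = n1*n2 - U_X = 40 - 21 = 19.
Step 4: No ties, so the exact null distribution of U (based on enumerating the C(13,8) = 1287 equally likely rank assignments) gives the two-sided p-value.
Step 5: p-value = 0.943279; compare to alpha = 0.05. fail to reject H0.

U_X = 21, p = 0.943279, fail to reject H0 at alpha = 0.05.


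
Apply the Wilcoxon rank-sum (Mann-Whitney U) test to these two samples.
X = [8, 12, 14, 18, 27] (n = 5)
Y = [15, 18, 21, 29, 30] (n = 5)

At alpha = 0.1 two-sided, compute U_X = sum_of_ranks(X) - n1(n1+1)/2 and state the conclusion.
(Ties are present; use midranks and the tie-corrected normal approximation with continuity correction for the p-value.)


Step 1: Combine and sort all 10 observations; assign midranks.
sorted (value, group): (8,X), (12,X), (14,X), (15,Y), (18,X), (18,Y), (21,Y), (27,X), (29,Y), (30,Y)
ranks: 8->1, 12->2, 14->3, 15->4, 18->5.5, 18->5.5, 21->7, 27->8, 29->9, 30->10
Step 2: Rank sum for X: R1 = 1 + 2 + 3 + 5.5 + 8 = 19.5.
Step 3: U_X = R1 - n1(n1+1)/2 = 19.5 - 5*6/2 = 19.5 - 15 = 4.5.
       U_Y = n1*n2 - U_X = 25 - 4.5 = 20.5.
Step 4: Ties are present, so use the tie-corrected normal approximation (with continuity correction) for the p-value.
Step 5: p-value = 0.116074; compare to alpha = 0.1. fail to reject H0.

U_X = 4.5, p = 0.116074, fail to reject H0 at alpha = 0.1.


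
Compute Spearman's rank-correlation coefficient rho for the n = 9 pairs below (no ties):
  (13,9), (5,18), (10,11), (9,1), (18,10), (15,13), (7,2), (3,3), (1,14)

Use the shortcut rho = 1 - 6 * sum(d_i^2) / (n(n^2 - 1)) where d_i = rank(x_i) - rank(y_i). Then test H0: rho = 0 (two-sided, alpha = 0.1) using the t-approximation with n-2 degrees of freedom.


Step 1: Rank x and y separately (midranks; no ties here).
rank(x): 13->7, 5->3, 10->6, 9->5, 18->9, 15->8, 7->4, 3->2, 1->1
rank(y): 9->4, 18->9, 11->6, 1->1, 10->5, 13->7, 2->2, 3->3, 14->8
Step 2: d_i = R_x(i) - R_y(i); compute d_i^2.
  (7-4)^2=9, (3-9)^2=36, (6-6)^2=0, (5-1)^2=16, (9-5)^2=16, (8-7)^2=1, (4-2)^2=4, (2-3)^2=1, (1-8)^2=49
sum(d^2) = 132.
Step 3: rho = 1 - 6*132 / (9*(9^2 - 1)) = 1 - 792/720 = -0.100000.
Step 4: Under H0, t = rho * sqrt((n-2)/(1-rho^2)) = -0.2659 ~ t(7).
Step 5: Two-sided p-value from the t-distribution with 7 df = 0.797972.
Step 6: alpha = 0.1. fail to reject H0.

rho = -0.1000, p = 0.797972, fail to reject H0 at alpha = 0.1.


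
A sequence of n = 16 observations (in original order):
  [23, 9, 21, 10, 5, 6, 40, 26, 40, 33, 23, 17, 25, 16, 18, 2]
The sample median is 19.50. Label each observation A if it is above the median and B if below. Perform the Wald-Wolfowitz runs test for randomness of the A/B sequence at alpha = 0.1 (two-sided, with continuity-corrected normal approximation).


Step 1: Compute median = 19.50; label A = above, B = below.
Labels in order: ABABBBAAAAABABBB  (n_A = 8, n_B = 8)
Step 2: Count runs R = 8.
Step 3: Under H0 (random ordering), E[R] = 2*n_A*n_B/(n_A+n_B) + 1 = 2*8*8/16 + 1 = 9.0000.
        Var[R] = 2*n_A*n_B*(2*n_A*n_B - n_A - n_B) / ((n_A+n_B)^2 * (n_A+n_B-1)) = 14336/3840 = 3.7333.
        SD[R] = 1.9322.
Step 4: Continuity-corrected z = (R + 0.5 - E[R]) / SD[R] = (8 + 0.5 - 9.0000) / 1.9322 = -0.2588.
Step 5: Two-sided p-value via normal approximation = 2*(1 - Phi(|z|)) = 0.795809.
Step 6: alpha = 0.1. fail to reject H0.

R = 8, z = -0.2588, p = 0.795809, fail to reject H0.


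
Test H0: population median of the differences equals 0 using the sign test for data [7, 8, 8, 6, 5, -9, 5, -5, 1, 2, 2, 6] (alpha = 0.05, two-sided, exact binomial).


Step 1: Discard zero differences. Original n = 12; n_eff = number of nonzero differences = 12.
Nonzero differences (with sign): +7, +8, +8, +6, +5, -9, +5, -5, +1, +2, +2, +6
Step 2: Count signs: positive = 10, negative = 2.
Step 3: Under H0: P(positive) = 0.5, so the number of positives S ~ Bin(12, 0.5).
Step 4: Two-sided exact p-value = sum of Bin(12,0.5) probabilities at or below the observed probability = 0.038574.
Step 5: alpha = 0.05. reject H0.

n_eff = 12, pos = 10, neg = 2, p = 0.038574, reject H0.


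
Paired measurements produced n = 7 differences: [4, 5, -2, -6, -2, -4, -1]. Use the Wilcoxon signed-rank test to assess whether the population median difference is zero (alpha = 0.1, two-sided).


Step 1: Drop any zero differences (none here) and take |d_i|.
|d| = [4, 5, 2, 6, 2, 4, 1]
Step 2: Midrank |d_i| (ties get averaged ranks).
ranks: |4|->4.5, |5|->6, |2|->2.5, |6|->7, |2|->2.5, |4|->4.5, |1|->1
Step 3: Attach original signs; sum ranks with positive sign and with negative sign.
W+ = 4.5 + 6 = 10.5
W- = 2.5 + 7 + 2.5 + 4.5 + 1 = 17.5
(Check: W+ + W- = 28 should equal n(n+1)/2 = 28.)
Step 4: Test statistic W = min(W+, W-) = 10.5.
Step 5: Ties in |d|, so use the tie-corrected normal approximation.
        E[W] = n(n+1)/4 = 7*8/4 = 14.
        Tie groups: |d|=2 (t=2), |d|=4 (t=2); sum(t^3 - t) = 12.
        Var[W] = n(n+1)(2n+1)/24 - sum(t^3-t)/48 = 840/24 - 12/48 = 34.75.
        z = (W - E[W]) / sqrt(Var[W]) = (10.5 - 14) / 5.8949 = -0.5937.
        Two-sided p = 2*Phi(z) = 0.552691.
Step 6: alpha = 0.1. fail to reject H0.

W+ = 10.5, W- = 17.5, W = min = 10.5, p = 0.552691, fail to reject H0.


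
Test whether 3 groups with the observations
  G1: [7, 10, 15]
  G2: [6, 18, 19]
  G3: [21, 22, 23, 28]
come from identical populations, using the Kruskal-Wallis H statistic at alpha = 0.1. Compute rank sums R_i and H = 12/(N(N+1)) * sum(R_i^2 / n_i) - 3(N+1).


Step 1: Combine all N = 10 observations and assign midranks.
sorted (value, group, rank): (6,G2,1), (7,G1,2), (10,G1,3), (15,G1,4), (18,G2,5), (19,G2,6), (21,G3,7), (22,G3,8), (23,G3,9), (28,G3,10)
Step 2: Sum ranks within each group.
R_1 = 9 (n_1 = 3)
R_2 = 12 (n_2 = 3)
R_3 = 34 (n_3 = 4)
Step 3: H = 12/(N(N+1)) * sum(R_i^2/n_i) - 3(N+1)
     = 12/(10*11) * (9^2/3 + 12^2/3 + 34^2/4) - 3*11
     = 0.109091 * 364 - 33
     = 6.709091.
Step 4: No ties, so H is used without correction.
Step 5: Under H0, H ~ chi^2(2); p-value = 0.034925.
Step 6: alpha = 0.1. reject H0.

H = 6.7091, df = 2, p = 0.034925, reject H0.


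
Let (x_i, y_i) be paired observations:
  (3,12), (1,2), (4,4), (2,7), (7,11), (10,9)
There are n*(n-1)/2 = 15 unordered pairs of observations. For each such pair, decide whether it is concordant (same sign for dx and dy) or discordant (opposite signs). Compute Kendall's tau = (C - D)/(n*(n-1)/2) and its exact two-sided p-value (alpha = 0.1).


Step 1: Enumerate the 15 unordered pairs (i,j) with i<j and classify each by sign(x_j-x_i) * sign(y_j-y_i).
  (1,2):dx=-2,dy=-10->C; (1,3):dx=+1,dy=-8->D; (1,4):dx=-1,dy=-5->C; (1,5):dx=+4,dy=-1->D
  (1,6):dx=+7,dy=-3->D; (2,3):dx=+3,dy=+2->C; (2,4):dx=+1,dy=+5->C; (2,5):dx=+6,dy=+9->C
  (2,6):dx=+9,dy=+7->C; (3,4):dx=-2,dy=+3->D; (3,5):dx=+3,dy=+7->C; (3,6):dx=+6,dy=+5->C
  (4,5):dx=+5,dy=+4->C; (4,6):dx=+8,dy=+2->C; (5,6):dx=+3,dy=-2->D
Step 2: C = 10, D = 5, total pairs = 15.
Step 3: tau = (C - D)/(n(n-1)/2) = (10 - 5)/15 = 0.333333.
Step 4: Exact two-sided p-value (enumerate n! = 720 permutations of y under H0): p = 0.469444.
Step 5: alpha = 0.1. fail to reject H0.

tau_b = 0.3333 (C=10, D=5), p = 0.469444, fail to reject H0.


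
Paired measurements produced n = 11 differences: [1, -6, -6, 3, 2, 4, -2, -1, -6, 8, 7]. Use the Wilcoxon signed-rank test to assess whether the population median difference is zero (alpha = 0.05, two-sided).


Step 1: Drop any zero differences (none here) and take |d_i|.
|d| = [1, 6, 6, 3, 2, 4, 2, 1, 6, 8, 7]
Step 2: Midrank |d_i| (ties get averaged ranks).
ranks: |1|->1.5, |6|->8, |6|->8, |3|->5, |2|->3.5, |4|->6, |2|->3.5, |1|->1.5, |6|->8, |8|->11, |7|->10
Step 3: Attach original signs; sum ranks with positive sign and with negative sign.
W+ = 1.5 + 5 + 3.5 + 6 + 11 + 10 = 37
W- = 8 + 8 + 3.5 + 1.5 + 8 = 29
(Check: W+ + W- = 66 should equal n(n+1)/2 = 66.)
Step 4: Test statistic W = min(W+, W-) = 29.
Step 5: Ties in |d|, so use the tie-corrected normal approximation.
        E[W] = n(n+1)/4 = 11*12/4 = 33.
        Tie groups: |d|=1 (t=2), |d|=2 (t=2), |d|=6 (t=3); sum(t^3 - t) = 36.
        Var[W] = n(n+1)(2n+1)/24 - sum(t^3-t)/48 = 3036/24 - 36/48 = 125.75.
        z = (W - E[W]) / sqrt(Var[W]) = (29 - 33) / 11.2138 = -0.3567.
        Two-sided p = 2*Phi(z) = 0.721315.
Step 6: alpha = 0.05. fail to reject H0.

W+ = 37, W- = 29, W = min = 29, p = 0.721315, fail to reject H0.


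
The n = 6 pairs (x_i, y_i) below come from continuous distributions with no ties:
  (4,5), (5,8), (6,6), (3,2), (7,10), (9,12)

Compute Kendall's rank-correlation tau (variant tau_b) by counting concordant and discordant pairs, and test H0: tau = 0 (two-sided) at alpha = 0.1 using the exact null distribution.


Step 1: Enumerate the 15 unordered pairs (i,j) with i<j and classify each by sign(x_j-x_i) * sign(y_j-y_i).
  (1,2):dx=+1,dy=+3->C; (1,3):dx=+2,dy=+1->C; (1,4):dx=-1,dy=-3->C; (1,5):dx=+3,dy=+5->C
  (1,6):dx=+5,dy=+7->C; (2,3):dx=+1,dy=-2->D; (2,4):dx=-2,dy=-6->C; (2,5):dx=+2,dy=+2->C
  (2,6):dx=+4,dy=+4->C; (3,4):dx=-3,dy=-4->C; (3,5):dx=+1,dy=+4->C; (3,6):dx=+3,dy=+6->C
  (4,5):dx=+4,dy=+8->C; (4,6):dx=+6,dy=+10->C; (5,6):dx=+2,dy=+2->C
Step 2: C = 14, D = 1, total pairs = 15.
Step 3: tau = (C - D)/(n(n-1)/2) = (14 - 1)/15 = 0.866667.
Step 4: Exact two-sided p-value (enumerate n! = 720 permutations of y under H0): p = 0.016667.
Step 5: alpha = 0.1. reject H0.

tau_b = 0.8667 (C=14, D=1), p = 0.016667, reject H0.


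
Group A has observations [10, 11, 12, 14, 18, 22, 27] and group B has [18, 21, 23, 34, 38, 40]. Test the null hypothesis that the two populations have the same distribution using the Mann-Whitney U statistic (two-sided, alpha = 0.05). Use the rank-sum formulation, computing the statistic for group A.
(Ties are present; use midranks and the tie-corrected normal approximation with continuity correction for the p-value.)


Step 1: Combine and sort all 13 observations; assign midranks.
sorted (value, group): (10,X), (11,X), (12,X), (14,X), (18,X), (18,Y), (21,Y), (22,X), (23,Y), (27,X), (34,Y), (38,Y), (40,Y)
ranks: 10->1, 11->2, 12->3, 14->4, 18->5.5, 18->5.5, 21->7, 22->8, 23->9, 27->10, 34->11, 38->12, 40->13
Step 2: Rank sum for X: R1 = 1 + 2 + 3 + 4 + 5.5 + 8 + 10 = 33.5.
Step 3: U_X = R1 - n1(n1+1)/2 = 33.5 - 7*8/2 = 33.5 - 28 = 5.5.
       U_Y = n1*n2 - U_X = 42 - 5.5 = 36.5.
Step 4: Ties are present, so use the tie-corrected normal approximation (with continuity correction) for the p-value.
Step 5: p-value = 0.031888; compare to alpha = 0.05. reject H0.

U_X = 5.5, p = 0.031888, reject H0 at alpha = 0.05.


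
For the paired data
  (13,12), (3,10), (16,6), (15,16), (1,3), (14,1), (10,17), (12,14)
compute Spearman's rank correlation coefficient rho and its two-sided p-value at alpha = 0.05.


Step 1: Rank x and y separately (midranks; no ties here).
rank(x): 13->5, 3->2, 16->8, 15->7, 1->1, 14->6, 10->3, 12->4
rank(y): 12->5, 10->4, 6->3, 16->7, 3->2, 1->1, 17->8, 14->6
Step 2: d_i = R_x(i) - R_y(i); compute d_i^2.
  (5-5)^2=0, (2-4)^2=4, (8-3)^2=25, (7-7)^2=0, (1-2)^2=1, (6-1)^2=25, (3-8)^2=25, (4-6)^2=4
sum(d^2) = 84.
Step 3: rho = 1 - 6*84 / (8*(8^2 - 1)) = 1 - 504/504 = 0.000000.
Step 4: Under H0, t = rho * sqrt((n-2)/(1-rho^2)) = 0.0000 ~ t(6).
Step 5: Two-sided p-value from the t-distribution with 6 df = 1.000000.
Step 6: alpha = 0.05. fail to reject H0.

rho = 0.0000, p = 1.000000, fail to reject H0 at alpha = 0.05.


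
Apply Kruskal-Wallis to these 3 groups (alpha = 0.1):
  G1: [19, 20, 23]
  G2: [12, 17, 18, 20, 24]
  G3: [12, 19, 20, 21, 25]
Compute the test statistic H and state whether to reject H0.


Step 1: Combine all N = 13 observations and assign midranks.
sorted (value, group, rank): (12,G2,1.5), (12,G3,1.5), (17,G2,3), (18,G2,4), (19,G1,5.5), (19,G3,5.5), (20,G1,8), (20,G2,8), (20,G3,8), (21,G3,10), (23,G1,11), (24,G2,12), (25,G3,13)
Step 2: Sum ranks within each group.
R_1 = 24.5 (n_1 = 3)
R_2 = 28.5 (n_2 = 5)
R_3 = 38 (n_3 = 5)
Step 3: H = 12/(N(N+1)) * sum(R_i^2/n_i) - 3(N+1)
     = 12/(13*14) * (24.5^2/3 + 28.5^2/5 + 38^2/5) - 3*14
     = 0.065934 * 651.333 - 42
     = 0.945055.
Step 4: Ties present; correction factor C = 1 - 36/(13^3 - 13) = 0.983516. Corrected H = 0.945055 / 0.983516 = 0.960894.
Step 5: Under H0, H ~ chi^2(2); p-value = 0.618507.
Step 6: alpha = 0.1. fail to reject H0.

H = 0.9609, df = 2, p = 0.618507, fail to reject H0.


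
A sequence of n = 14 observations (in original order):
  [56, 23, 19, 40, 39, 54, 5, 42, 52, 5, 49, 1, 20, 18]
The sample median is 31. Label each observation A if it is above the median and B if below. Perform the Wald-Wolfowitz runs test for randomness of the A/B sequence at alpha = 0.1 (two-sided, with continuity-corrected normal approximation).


Step 1: Compute median = 31; label A = above, B = below.
Labels in order: ABBAAABAABABBB  (n_A = 7, n_B = 7)
Step 2: Count runs R = 8.
Step 3: Under H0 (random ordering), E[R] = 2*n_A*n_B/(n_A+n_B) + 1 = 2*7*7/14 + 1 = 8.0000.
        Var[R] = 2*n_A*n_B*(2*n_A*n_B - n_A - n_B) / ((n_A+n_B)^2 * (n_A+n_B-1)) = 8232/2548 = 3.2308.
        SD[R] = 1.7974.
Step 4: R = E[R], so z = 0 with no continuity correction.
Step 5: Two-sided p-value via normal approximation = 2*(1 - Phi(|z|)) = 1.000000.
Step 6: alpha = 0.1. fail to reject H0.

R = 8, z = 0.0000, p = 1.000000, fail to reject H0.


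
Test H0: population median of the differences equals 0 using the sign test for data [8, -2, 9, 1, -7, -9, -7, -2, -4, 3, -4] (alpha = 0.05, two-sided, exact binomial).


Step 1: Discard zero differences. Original n = 11; n_eff = number of nonzero differences = 11.
Nonzero differences (with sign): +8, -2, +9, +1, -7, -9, -7, -2, -4, +3, -4
Step 2: Count signs: positive = 4, negative = 7.
Step 3: Under H0: P(positive) = 0.5, so the number of positives S ~ Bin(11, 0.5).
Step 4: Two-sided exact p-value = sum of Bin(11,0.5) probabilities at or below the observed probability = 0.548828.
Step 5: alpha = 0.05. fail to reject H0.

n_eff = 11, pos = 4, neg = 7, p = 0.548828, fail to reject H0.


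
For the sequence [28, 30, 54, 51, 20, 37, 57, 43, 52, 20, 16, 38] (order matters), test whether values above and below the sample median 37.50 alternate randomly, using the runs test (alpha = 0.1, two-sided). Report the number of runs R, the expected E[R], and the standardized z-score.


Step 1: Compute median = 37.50; label A = above, B = below.
Labels in order: BBAABBAAABBA  (n_A = 6, n_B = 6)
Step 2: Count runs R = 6.
Step 3: Under H0 (random ordering), E[R] = 2*n_A*n_B/(n_A+n_B) + 1 = 2*6*6/12 + 1 = 7.0000.
        Var[R] = 2*n_A*n_B*(2*n_A*n_B - n_A - n_B) / ((n_A+n_B)^2 * (n_A+n_B-1)) = 4320/1584 = 2.7273.
        SD[R] = 1.6514.
Step 4: Continuity-corrected z = (R + 0.5 - E[R]) / SD[R] = (6 + 0.5 - 7.0000) / 1.6514 = -0.3028.
Step 5: Two-sided p-value via normal approximation = 2*(1 - Phi(|z|)) = 0.762069.
Step 6: alpha = 0.1. fail to reject H0.

R = 6, z = -0.3028, p = 0.762069, fail to reject H0.


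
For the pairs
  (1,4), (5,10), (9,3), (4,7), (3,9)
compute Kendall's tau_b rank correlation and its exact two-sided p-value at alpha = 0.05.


Step 1: Enumerate the 10 unordered pairs (i,j) with i<j and classify each by sign(x_j-x_i) * sign(y_j-y_i).
  (1,2):dx=+4,dy=+6->C; (1,3):dx=+8,dy=-1->D; (1,4):dx=+3,dy=+3->C; (1,5):dx=+2,dy=+5->C
  (2,3):dx=+4,dy=-7->D; (2,4):dx=-1,dy=-3->C; (2,5):dx=-2,dy=-1->C; (3,4):dx=-5,dy=+4->D
  (3,5):dx=-6,dy=+6->D; (4,5):dx=-1,dy=+2->D
Step 2: C = 5, D = 5, total pairs = 10.
Step 3: tau = (C - D)/(n(n-1)/2) = (5 - 5)/10 = 0.000000.
Step 4: Exact two-sided p-value (enumerate n! = 120 permutations of y under H0): p = 1.000000.
Step 5: alpha = 0.05. fail to reject H0.

tau_b = 0.0000 (C=5, D=5), p = 1.000000, fail to reject H0.


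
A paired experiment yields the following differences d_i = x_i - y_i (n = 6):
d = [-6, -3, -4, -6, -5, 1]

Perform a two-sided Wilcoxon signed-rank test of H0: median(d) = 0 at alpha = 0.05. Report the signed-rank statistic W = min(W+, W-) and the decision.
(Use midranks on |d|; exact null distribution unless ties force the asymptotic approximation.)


Step 1: Drop any zero differences (none here) and take |d_i|.
|d| = [6, 3, 4, 6, 5, 1]
Step 2: Midrank |d_i| (ties get averaged ranks).
ranks: |6|->5.5, |3|->2, |4|->3, |6|->5.5, |5|->4, |1|->1
Step 3: Attach original signs; sum ranks with positive sign and with negative sign.
W+ = 1 = 1
W- = 5.5 + 2 + 3 + 5.5 + 4 = 20
(Check: W+ + W- = 21 should equal n(n+1)/2 = 21.)
Step 4: Test statistic W = min(W+, W-) = 1.
Step 5: Ties in |d|, so use the tie-corrected normal approximation.
        E[W] = n(n+1)/4 = 6*7/4 = 10.5.
        Tie groups: |d|=6 (t=2); sum(t^3 - t) = 6.
        Var[W] = n(n+1)(2n+1)/24 - sum(t^3-t)/48 = 546/24 - 6/48 = 22.625.
        z = (W - E[W]) / sqrt(Var[W]) = (1 - 10.5) / 4.7566 = -1.9972.
        Two-sided p = 2*Phi(z) = 0.045800.
Step 6: alpha = 0.05. reject H0.

W+ = 1, W- = 20, W = min = 1, p = 0.045800, reject H0.


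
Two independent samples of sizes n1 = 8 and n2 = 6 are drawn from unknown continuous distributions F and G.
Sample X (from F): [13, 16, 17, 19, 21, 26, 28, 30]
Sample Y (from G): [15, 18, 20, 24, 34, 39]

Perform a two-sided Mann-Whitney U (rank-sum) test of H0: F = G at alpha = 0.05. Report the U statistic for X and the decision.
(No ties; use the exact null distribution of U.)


Step 1: Combine and sort all 14 observations; assign midranks.
sorted (value, group): (13,X), (15,Y), (16,X), (17,X), (18,Y), (19,X), (20,Y), (21,X), (24,Y), (26,X), (28,X), (30,X), (34,Y), (39,Y)
ranks: 13->1, 15->2, 16->3, 17->4, 18->5, 19->6, 20->7, 21->8, 24->9, 26->10, 28->11, 30->12, 34->13, 39->14
Step 2: Rank sum for X: R1 = 1 + 3 + 4 + 6 + 8 + 10 + 11 + 12 = 55.
Step 3: U_X = R1 - n1(n1+1)/2 = 55 - 8*9/2 = 55 - 36 = 19.
       U_Y = n1*n2 - U_X = 48 - 19 = 29.
Step 4: No ties, so the exact null distribution of U (based on enumerating the C(14,8) = 3003 equally likely rank assignments) gives the two-sided p-value.
Step 5: p-value = 0.572761; compare to alpha = 0.05. fail to reject H0.

U_X = 19, p = 0.572761, fail to reject H0 at alpha = 0.05.


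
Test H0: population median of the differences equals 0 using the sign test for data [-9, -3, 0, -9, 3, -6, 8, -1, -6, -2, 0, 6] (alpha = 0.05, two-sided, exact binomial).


Step 1: Discard zero differences. Original n = 12; n_eff = number of nonzero differences = 10.
Nonzero differences (with sign): -9, -3, -9, +3, -6, +8, -1, -6, -2, +6
Step 2: Count signs: positive = 3, negative = 7.
Step 3: Under H0: P(positive) = 0.5, so the number of positives S ~ Bin(10, 0.5).
Step 4: Two-sided exact p-value = sum of Bin(10,0.5) probabilities at or below the observed probability = 0.343750.
Step 5: alpha = 0.05. fail to reject H0.

n_eff = 10, pos = 3, neg = 7, p = 0.343750, fail to reject H0.


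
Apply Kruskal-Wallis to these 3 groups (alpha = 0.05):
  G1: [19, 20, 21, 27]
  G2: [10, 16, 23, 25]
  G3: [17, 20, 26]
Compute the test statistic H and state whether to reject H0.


Step 1: Combine all N = 11 observations and assign midranks.
sorted (value, group, rank): (10,G2,1), (16,G2,2), (17,G3,3), (19,G1,4), (20,G1,5.5), (20,G3,5.5), (21,G1,7), (23,G2,8), (25,G2,9), (26,G3,10), (27,G1,11)
Step 2: Sum ranks within each group.
R_1 = 27.5 (n_1 = 4)
R_2 = 20 (n_2 = 4)
R_3 = 18.5 (n_3 = 3)
Step 3: H = 12/(N(N+1)) * sum(R_i^2/n_i) - 3(N+1)
     = 12/(11*12) * (27.5^2/4 + 20^2/4 + 18.5^2/3) - 3*12
     = 0.090909 * 403.146 - 36
     = 0.649621.
Step 4: Ties present; correction factor C = 1 - 6/(11^3 - 11) = 0.995455. Corrected H = 0.649621 / 0.995455 = 0.652588.
Step 5: Under H0, H ~ chi^2(2); p-value = 0.721593.
Step 6: alpha = 0.05. fail to reject H0.

H = 0.6526, df = 2, p = 0.721593, fail to reject H0.


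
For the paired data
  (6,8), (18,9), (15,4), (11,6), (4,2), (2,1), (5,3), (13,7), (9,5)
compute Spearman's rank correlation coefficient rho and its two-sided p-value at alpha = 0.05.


Step 1: Rank x and y separately (midranks; no ties here).
rank(x): 6->4, 18->9, 15->8, 11->6, 4->2, 2->1, 5->3, 13->7, 9->5
rank(y): 8->8, 9->9, 4->4, 6->6, 2->2, 1->1, 3->3, 7->7, 5->5
Step 2: d_i = R_x(i) - R_y(i); compute d_i^2.
  (4-8)^2=16, (9-9)^2=0, (8-4)^2=16, (6-6)^2=0, (2-2)^2=0, (1-1)^2=0, (3-3)^2=0, (7-7)^2=0, (5-5)^2=0
sum(d^2) = 32.
Step 3: rho = 1 - 6*32 / (9*(9^2 - 1)) = 1 - 192/720 = 0.733333.
Step 4: Under H0, t = rho * sqrt((n-2)/(1-rho^2)) = 2.8538 ~ t(7).
Step 5: Two-sided p-value from the t-distribution with 7 df = 0.024554.
Step 6: alpha = 0.05. reject H0.

rho = 0.7333, p = 0.024554, reject H0 at alpha = 0.05.


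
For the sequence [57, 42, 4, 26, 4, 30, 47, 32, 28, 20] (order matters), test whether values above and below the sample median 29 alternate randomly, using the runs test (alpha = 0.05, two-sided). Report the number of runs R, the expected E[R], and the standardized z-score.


Step 1: Compute median = 29; label A = above, B = below.
Labels in order: AABBBAAABB  (n_A = 5, n_B = 5)
Step 2: Count runs R = 4.
Step 3: Under H0 (random ordering), E[R] = 2*n_A*n_B/(n_A+n_B) + 1 = 2*5*5/10 + 1 = 6.0000.
        Var[R] = 2*n_A*n_B*(2*n_A*n_B - n_A - n_B) / ((n_A+n_B)^2 * (n_A+n_B-1)) = 2000/900 = 2.2222.
        SD[R] = 1.4907.
Step 4: Continuity-corrected z = (R + 0.5 - E[R]) / SD[R] = (4 + 0.5 - 6.0000) / 1.4907 = -1.0062.
Step 5: Two-sided p-value via normal approximation = 2*(1 - Phi(|z|)) = 0.314305.
Step 6: alpha = 0.05. fail to reject H0.

R = 4, z = -1.0062, p = 0.314305, fail to reject H0.


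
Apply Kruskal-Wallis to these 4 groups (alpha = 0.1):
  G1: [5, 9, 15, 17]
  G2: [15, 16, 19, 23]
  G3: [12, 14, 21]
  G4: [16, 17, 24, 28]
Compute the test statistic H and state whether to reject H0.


Step 1: Combine all N = 15 observations and assign midranks.
sorted (value, group, rank): (5,G1,1), (9,G1,2), (12,G3,3), (14,G3,4), (15,G1,5.5), (15,G2,5.5), (16,G2,7.5), (16,G4,7.5), (17,G1,9.5), (17,G4,9.5), (19,G2,11), (21,G3,12), (23,G2,13), (24,G4,14), (28,G4,15)
Step 2: Sum ranks within each group.
R_1 = 18 (n_1 = 4)
R_2 = 37 (n_2 = 4)
R_3 = 19 (n_3 = 3)
R_4 = 46 (n_4 = 4)
Step 3: H = 12/(N(N+1)) * sum(R_i^2/n_i) - 3(N+1)
     = 12/(15*16) * (18^2/4 + 37^2/4 + 19^2/3 + 46^2/4) - 3*16
     = 0.050000 * 1072.58 - 48
     = 5.629167.
Step 4: Ties present; correction factor C = 1 - 18/(15^3 - 15) = 0.994643. Corrected H = 5.629167 / 0.994643 = 5.659485.
Step 5: Under H0, H ~ chi^2(3); p-value = 0.129405.
Step 6: alpha = 0.1. fail to reject H0.

H = 5.6595, df = 3, p = 0.129405, fail to reject H0.


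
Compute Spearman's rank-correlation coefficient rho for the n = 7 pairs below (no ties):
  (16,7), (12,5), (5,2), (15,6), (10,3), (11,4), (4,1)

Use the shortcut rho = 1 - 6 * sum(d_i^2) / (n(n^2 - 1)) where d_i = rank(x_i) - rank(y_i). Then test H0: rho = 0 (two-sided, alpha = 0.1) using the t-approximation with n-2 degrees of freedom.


Step 1: Rank x and y separately (midranks; no ties here).
rank(x): 16->7, 12->5, 5->2, 15->6, 10->3, 11->4, 4->1
rank(y): 7->7, 5->5, 2->2, 6->6, 3->3, 4->4, 1->1
Step 2: d_i = R_x(i) - R_y(i); compute d_i^2.
  (7-7)^2=0, (5-5)^2=0, (2-2)^2=0, (6-6)^2=0, (3-3)^2=0, (4-4)^2=0, (1-1)^2=0
sum(d^2) = 0.
Step 3: rho = 1 - 6*0 / (7*(7^2 - 1)) = 1 - 0/336 = 1.000000.
Step 5: Two-sided p-value from the t-distribution with 5 df = 0.000000.
Step 6: alpha = 0.1. reject H0.

rho = 1.0000, p = 0.000000, reject H0 at alpha = 0.1.


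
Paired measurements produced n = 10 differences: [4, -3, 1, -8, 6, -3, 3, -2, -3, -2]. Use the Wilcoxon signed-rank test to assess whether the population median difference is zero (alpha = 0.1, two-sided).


Step 1: Drop any zero differences (none here) and take |d_i|.
|d| = [4, 3, 1, 8, 6, 3, 3, 2, 3, 2]
Step 2: Midrank |d_i| (ties get averaged ranks).
ranks: |4|->8, |3|->5.5, |1|->1, |8|->10, |6|->9, |3|->5.5, |3|->5.5, |2|->2.5, |3|->5.5, |2|->2.5
Step 3: Attach original signs; sum ranks with positive sign and with negative sign.
W+ = 8 + 1 + 9 + 5.5 = 23.5
W- = 5.5 + 10 + 5.5 + 2.5 + 5.5 + 2.5 = 31.5
(Check: W+ + W- = 55 should equal n(n+1)/2 = 55.)
Step 4: Test statistic W = min(W+, W-) = 23.5.
Step 5: Ties in |d|, so use the tie-corrected normal approximation.
        E[W] = n(n+1)/4 = 10*11/4 = 27.5.
        Tie groups: |d|=2 (t=2), |d|=3 (t=4); sum(t^3 - t) = 66.
        Var[W] = n(n+1)(2n+1)/24 - sum(t^3-t)/48 = 2310/24 - 66/48 = 94.875.
        z = (W - E[W]) / sqrt(Var[W]) = (23.5 - 27.5) / 9.7404 = -0.4107.
        Two-sided p = 2*Phi(z) = 0.681321.
Step 6: alpha = 0.1. fail to reject H0.

W+ = 23.5, W- = 31.5, W = min = 23.5, p = 0.681321, fail to reject H0.


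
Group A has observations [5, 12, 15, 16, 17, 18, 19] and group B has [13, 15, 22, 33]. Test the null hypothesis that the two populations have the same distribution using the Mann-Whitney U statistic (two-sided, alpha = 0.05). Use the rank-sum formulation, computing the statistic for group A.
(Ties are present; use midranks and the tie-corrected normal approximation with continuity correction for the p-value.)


Step 1: Combine and sort all 11 observations; assign midranks.
sorted (value, group): (5,X), (12,X), (13,Y), (15,X), (15,Y), (16,X), (17,X), (18,X), (19,X), (22,Y), (33,Y)
ranks: 5->1, 12->2, 13->3, 15->4.5, 15->4.5, 16->6, 17->7, 18->8, 19->9, 22->10, 33->11
Step 2: Rank sum for X: R1 = 1 + 2 + 4.5 + 6 + 7 + 8 + 9 = 37.5.
Step 3: U_X = R1 - n1(n1+1)/2 = 37.5 - 7*8/2 = 37.5 - 28 = 9.5.
       U_Y = n1*n2 - U_X = 28 - 9.5 = 18.5.
Step 4: Ties are present, so use the tie-corrected normal approximation (with continuity correction) for the p-value.
Step 5: p-value = 0.448659; compare to alpha = 0.05. fail to reject H0.

U_X = 9.5, p = 0.448659, fail to reject H0 at alpha = 0.05.


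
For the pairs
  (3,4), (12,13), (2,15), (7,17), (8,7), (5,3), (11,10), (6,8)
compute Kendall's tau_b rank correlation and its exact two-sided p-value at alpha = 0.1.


Step 1: Enumerate the 28 unordered pairs (i,j) with i<j and classify each by sign(x_j-x_i) * sign(y_j-y_i).
  (1,2):dx=+9,dy=+9->C; (1,3):dx=-1,dy=+11->D; (1,4):dx=+4,dy=+13->C; (1,5):dx=+5,dy=+3->C
  (1,6):dx=+2,dy=-1->D; (1,7):dx=+8,dy=+6->C; (1,8):dx=+3,dy=+4->C; (2,3):dx=-10,dy=+2->D
  (2,4):dx=-5,dy=+4->D; (2,5):dx=-4,dy=-6->C; (2,6):dx=-7,dy=-10->C; (2,7):dx=-1,dy=-3->C
  (2,8):dx=-6,dy=-5->C; (3,4):dx=+5,dy=+2->C; (3,5):dx=+6,dy=-8->D; (3,6):dx=+3,dy=-12->D
  (3,7):dx=+9,dy=-5->D; (3,8):dx=+4,dy=-7->D; (4,5):dx=+1,dy=-10->D; (4,6):dx=-2,dy=-14->C
  (4,7):dx=+4,dy=-7->D; (4,8):dx=-1,dy=-9->C; (5,6):dx=-3,dy=-4->C; (5,7):dx=+3,dy=+3->C
  (5,8):dx=-2,dy=+1->D; (6,7):dx=+6,dy=+7->C; (6,8):dx=+1,dy=+5->C; (7,8):dx=-5,dy=-2->C
Step 2: C = 17, D = 11, total pairs = 28.
Step 3: tau = (C - D)/(n(n-1)/2) = (17 - 11)/28 = 0.214286.
Step 4: Exact two-sided p-value (enumerate n! = 40320 permutations of y under H0): p = 0.548413.
Step 5: alpha = 0.1. fail to reject H0.

tau_b = 0.2143 (C=17, D=11), p = 0.548413, fail to reject H0.


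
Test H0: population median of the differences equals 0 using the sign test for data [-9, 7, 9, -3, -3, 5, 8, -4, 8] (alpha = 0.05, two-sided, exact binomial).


Step 1: Discard zero differences. Original n = 9; n_eff = number of nonzero differences = 9.
Nonzero differences (with sign): -9, +7, +9, -3, -3, +5, +8, -4, +8
Step 2: Count signs: positive = 5, negative = 4.
Step 3: Under H0: P(positive) = 0.5, so the number of positives S ~ Bin(9, 0.5).
Step 4: Two-sided exact p-value = sum of Bin(9,0.5) probabilities at or below the observed probability = 1.000000.
Step 5: alpha = 0.05. fail to reject H0.

n_eff = 9, pos = 5, neg = 4, p = 1.000000, fail to reject H0.


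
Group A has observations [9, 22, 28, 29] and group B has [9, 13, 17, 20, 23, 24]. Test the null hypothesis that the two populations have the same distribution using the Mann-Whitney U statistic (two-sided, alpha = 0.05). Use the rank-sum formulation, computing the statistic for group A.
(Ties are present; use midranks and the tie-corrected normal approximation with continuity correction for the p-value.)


Step 1: Combine and sort all 10 observations; assign midranks.
sorted (value, group): (9,X), (9,Y), (13,Y), (17,Y), (20,Y), (22,X), (23,Y), (24,Y), (28,X), (29,X)
ranks: 9->1.5, 9->1.5, 13->3, 17->4, 20->5, 22->6, 23->7, 24->8, 28->9, 29->10
Step 2: Rank sum for X: R1 = 1.5 + 6 + 9 + 10 = 26.5.
Step 3: U_X = R1 - n1(n1+1)/2 = 26.5 - 4*5/2 = 26.5 - 10 = 16.5.
       U_Y = n1*n2 - U_X = 24 - 16.5 = 7.5.
Step 4: Ties are present, so use the tie-corrected normal approximation (with continuity correction) for the p-value.
Step 5: p-value = 0.392330; compare to alpha = 0.05. fail to reject H0.

U_X = 16.5, p = 0.392330, fail to reject H0 at alpha = 0.05.


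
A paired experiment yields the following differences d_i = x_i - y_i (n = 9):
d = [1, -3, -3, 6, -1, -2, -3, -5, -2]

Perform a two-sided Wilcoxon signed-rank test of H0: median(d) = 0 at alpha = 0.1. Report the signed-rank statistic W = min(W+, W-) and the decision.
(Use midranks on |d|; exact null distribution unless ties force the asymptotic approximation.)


Step 1: Drop any zero differences (none here) and take |d_i|.
|d| = [1, 3, 3, 6, 1, 2, 3, 5, 2]
Step 2: Midrank |d_i| (ties get averaged ranks).
ranks: |1|->1.5, |3|->6, |3|->6, |6|->9, |1|->1.5, |2|->3.5, |3|->6, |5|->8, |2|->3.5
Step 3: Attach original signs; sum ranks with positive sign and with negative sign.
W+ = 1.5 + 9 = 10.5
W- = 6 + 6 + 1.5 + 3.5 + 6 + 8 + 3.5 = 34.5
(Check: W+ + W- = 45 should equal n(n+1)/2 = 45.)
Step 4: Test statistic W = min(W+, W-) = 10.5.
Step 5: Ties in |d|, so use the tie-corrected normal approximation.
        E[W] = n(n+1)/4 = 9*10/4 = 22.5.
        Tie groups: |d|=1 (t=2), |d|=2 (t=2), |d|=3 (t=3); sum(t^3 - t) = 36.
        Var[W] = n(n+1)(2n+1)/24 - sum(t^3-t)/48 = 1710/24 - 36/48 = 70.5.
        z = (W - E[W]) / sqrt(Var[W]) = (10.5 - 22.5) / 8.3964 = -1.4292.
        Two-sided p = 2*Phi(z) = 0.152953.
Step 6: alpha = 0.1. fail to reject H0.

W+ = 10.5, W- = 34.5, W = min = 10.5, p = 0.152953, fail to reject H0.


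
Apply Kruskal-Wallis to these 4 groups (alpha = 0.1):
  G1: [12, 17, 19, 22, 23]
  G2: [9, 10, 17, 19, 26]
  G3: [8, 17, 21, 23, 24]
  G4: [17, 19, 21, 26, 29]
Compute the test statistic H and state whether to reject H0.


Step 1: Combine all N = 20 observations and assign midranks.
sorted (value, group, rank): (8,G3,1), (9,G2,2), (10,G2,3), (12,G1,4), (17,G1,6.5), (17,G2,6.5), (17,G3,6.5), (17,G4,6.5), (19,G1,10), (19,G2,10), (19,G4,10), (21,G3,12.5), (21,G4,12.5), (22,G1,14), (23,G1,15.5), (23,G3,15.5), (24,G3,17), (26,G2,18.5), (26,G4,18.5), (29,G4,20)
Step 2: Sum ranks within each group.
R_1 = 50 (n_1 = 5)
R_2 = 40 (n_2 = 5)
R_3 = 52.5 (n_3 = 5)
R_4 = 67.5 (n_4 = 5)
Step 3: H = 12/(N(N+1)) * sum(R_i^2/n_i) - 3(N+1)
     = 12/(20*21) * (50^2/5 + 40^2/5 + 52.5^2/5 + 67.5^2/5) - 3*21
     = 0.028571 * 2282.5 - 63
     = 2.214286.
Step 4: Ties present; correction factor C = 1 - 102/(20^3 - 20) = 0.987218. Corrected H = 2.214286 / 0.987218 = 2.242955.
Step 5: Under H0, H ~ chi^2(3); p-value = 0.523537.
Step 6: alpha = 0.1. fail to reject H0.

H = 2.2430, df = 3, p = 0.523537, fail to reject H0.


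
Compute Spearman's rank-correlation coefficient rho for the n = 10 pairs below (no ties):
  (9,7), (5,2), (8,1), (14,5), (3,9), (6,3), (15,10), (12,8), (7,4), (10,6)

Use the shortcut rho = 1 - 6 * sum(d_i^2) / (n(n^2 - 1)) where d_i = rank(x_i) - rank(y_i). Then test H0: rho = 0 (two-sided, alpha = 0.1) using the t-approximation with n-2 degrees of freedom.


Step 1: Rank x and y separately (midranks; no ties here).
rank(x): 9->6, 5->2, 8->5, 14->9, 3->1, 6->3, 15->10, 12->8, 7->4, 10->7
rank(y): 7->7, 2->2, 1->1, 5->5, 9->9, 3->3, 10->10, 8->8, 4->4, 6->6
Step 2: d_i = R_x(i) - R_y(i); compute d_i^2.
  (6-7)^2=1, (2-2)^2=0, (5-1)^2=16, (9-5)^2=16, (1-9)^2=64, (3-3)^2=0, (10-10)^2=0, (8-8)^2=0, (4-4)^2=0, (7-6)^2=1
sum(d^2) = 98.
Step 3: rho = 1 - 6*98 / (10*(10^2 - 1)) = 1 - 588/990 = 0.406061.
Step 4: Under H0, t = rho * sqrt((n-2)/(1-rho^2)) = 1.2568 ~ t(8).
Step 5: Two-sided p-value from the t-distribution with 8 df = 0.244282.
Step 6: alpha = 0.1. fail to reject H0.

rho = 0.4061, p = 0.244282, fail to reject H0 at alpha = 0.1.


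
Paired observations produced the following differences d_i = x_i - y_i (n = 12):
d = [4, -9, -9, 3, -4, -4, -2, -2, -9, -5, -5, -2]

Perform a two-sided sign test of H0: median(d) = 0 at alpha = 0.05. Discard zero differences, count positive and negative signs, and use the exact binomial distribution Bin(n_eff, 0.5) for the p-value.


Step 1: Discard zero differences. Original n = 12; n_eff = number of nonzero differences = 12.
Nonzero differences (with sign): +4, -9, -9, +3, -4, -4, -2, -2, -9, -5, -5, -2
Step 2: Count signs: positive = 2, negative = 10.
Step 3: Under H0: P(positive) = 0.5, so the number of positives S ~ Bin(12, 0.5).
Step 4: Two-sided exact p-value = sum of Bin(12,0.5) probabilities at or below the observed probability = 0.038574.
Step 5: alpha = 0.05. reject H0.

n_eff = 12, pos = 2, neg = 10, p = 0.038574, reject H0.


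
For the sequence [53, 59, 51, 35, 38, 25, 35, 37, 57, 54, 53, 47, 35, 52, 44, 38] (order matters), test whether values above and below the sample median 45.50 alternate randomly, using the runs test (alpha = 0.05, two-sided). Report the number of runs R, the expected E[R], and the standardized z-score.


Step 1: Compute median = 45.50; label A = above, B = below.
Labels in order: AAABBBBBAAAABABB  (n_A = 8, n_B = 8)
Step 2: Count runs R = 6.
Step 3: Under H0 (random ordering), E[R] = 2*n_A*n_B/(n_A+n_B) + 1 = 2*8*8/16 + 1 = 9.0000.
        Var[R] = 2*n_A*n_B*(2*n_A*n_B - n_A - n_B) / ((n_A+n_B)^2 * (n_A+n_B-1)) = 14336/3840 = 3.7333.
        SD[R] = 1.9322.
Step 4: Continuity-corrected z = (R + 0.5 - E[R]) / SD[R] = (6 + 0.5 - 9.0000) / 1.9322 = -1.2939.
Step 5: Two-sided p-value via normal approximation = 2*(1 - Phi(|z|)) = 0.195709.
Step 6: alpha = 0.05. fail to reject H0.

R = 6, z = -1.2939, p = 0.195709, fail to reject H0.


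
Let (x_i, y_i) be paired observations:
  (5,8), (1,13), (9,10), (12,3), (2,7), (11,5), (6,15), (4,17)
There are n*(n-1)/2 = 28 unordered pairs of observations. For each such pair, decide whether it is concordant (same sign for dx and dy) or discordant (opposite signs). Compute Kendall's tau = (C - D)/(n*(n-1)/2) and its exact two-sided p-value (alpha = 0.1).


Step 1: Enumerate the 28 unordered pairs (i,j) with i<j and classify each by sign(x_j-x_i) * sign(y_j-y_i).
  (1,2):dx=-4,dy=+5->D; (1,3):dx=+4,dy=+2->C; (1,4):dx=+7,dy=-5->D; (1,5):dx=-3,dy=-1->C
  (1,6):dx=+6,dy=-3->D; (1,7):dx=+1,dy=+7->C; (1,8):dx=-1,dy=+9->D; (2,3):dx=+8,dy=-3->D
  (2,4):dx=+11,dy=-10->D; (2,5):dx=+1,dy=-6->D; (2,6):dx=+10,dy=-8->D; (2,7):dx=+5,dy=+2->C
  (2,8):dx=+3,dy=+4->C; (3,4):dx=+3,dy=-7->D; (3,5):dx=-7,dy=-3->C; (3,6):dx=+2,dy=-5->D
  (3,7):dx=-3,dy=+5->D; (3,8):dx=-5,dy=+7->D; (4,5):dx=-10,dy=+4->D; (4,6):dx=-1,dy=+2->D
  (4,7):dx=-6,dy=+12->D; (4,8):dx=-8,dy=+14->D; (5,6):dx=+9,dy=-2->D; (5,7):dx=+4,dy=+8->C
  (5,8):dx=+2,dy=+10->C; (6,7):dx=-5,dy=+10->D; (6,8):dx=-7,dy=+12->D; (7,8):dx=-2,dy=+2->D
Step 2: C = 8, D = 20, total pairs = 28.
Step 3: tau = (C - D)/(n(n-1)/2) = (8 - 20)/28 = -0.428571.
Step 4: Exact two-sided p-value (enumerate n! = 40320 permutations of y under H0): p = 0.178869.
Step 5: alpha = 0.1. fail to reject H0.

tau_b = -0.4286 (C=8, D=20), p = 0.178869, fail to reject H0.
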